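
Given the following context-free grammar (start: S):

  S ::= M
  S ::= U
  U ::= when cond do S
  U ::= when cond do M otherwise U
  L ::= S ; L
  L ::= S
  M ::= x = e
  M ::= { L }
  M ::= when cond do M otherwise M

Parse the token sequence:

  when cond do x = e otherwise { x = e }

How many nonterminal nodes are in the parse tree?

7

[S [M when cond do [M x = e] otherwise [M { [L [S [M x = e]]] }]]]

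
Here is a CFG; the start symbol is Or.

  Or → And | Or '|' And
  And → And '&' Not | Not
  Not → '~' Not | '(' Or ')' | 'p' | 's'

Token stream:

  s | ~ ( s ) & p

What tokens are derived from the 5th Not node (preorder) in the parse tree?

p

[Or [Or [And [Not s]]] | [And [And [Not ~ [Not ( [Or [And [Not s]]] )]]] & [Not p]]]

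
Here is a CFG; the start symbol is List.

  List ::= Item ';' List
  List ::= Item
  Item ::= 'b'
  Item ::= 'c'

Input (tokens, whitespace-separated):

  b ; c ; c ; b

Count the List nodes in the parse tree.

4

[List [Item b] ; [List [Item c] ; [List [Item c] ; [List [Item b]]]]]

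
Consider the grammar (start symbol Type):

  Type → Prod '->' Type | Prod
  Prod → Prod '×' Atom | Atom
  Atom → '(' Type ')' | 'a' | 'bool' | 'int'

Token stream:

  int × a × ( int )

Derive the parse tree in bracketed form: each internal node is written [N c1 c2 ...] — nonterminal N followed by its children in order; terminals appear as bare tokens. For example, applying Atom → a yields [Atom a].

Type
Prod
Prod × Atom
Prod × Atom × Atom
Atom × Atom × Atom
int × Atom × Atom
int × a × Atom
int × a × ( Type )
int × a × ( Prod )
int × a × ( Atom )
int × a × ( int )

[Type [Prod [Prod [Prod [Atom int]] × [Atom a]] × [Atom ( [Type [Prod [Atom int]]] )]]]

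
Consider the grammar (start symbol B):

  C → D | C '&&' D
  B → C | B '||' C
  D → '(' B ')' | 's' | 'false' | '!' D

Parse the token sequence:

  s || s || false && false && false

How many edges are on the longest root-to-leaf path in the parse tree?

[B [B [B [C [D s]]] || [C [D s]]] || [C [C [C [D false]] && [D false]] && [D false]]]

5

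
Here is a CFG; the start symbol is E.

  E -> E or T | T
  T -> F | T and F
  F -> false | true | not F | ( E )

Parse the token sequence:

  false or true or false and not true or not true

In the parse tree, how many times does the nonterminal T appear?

[E [E [E [E [T [F false]]] or [T [F true]]] or [T [T [F false]] and [F not [F true]]]] or [T [F not [F true]]]]

5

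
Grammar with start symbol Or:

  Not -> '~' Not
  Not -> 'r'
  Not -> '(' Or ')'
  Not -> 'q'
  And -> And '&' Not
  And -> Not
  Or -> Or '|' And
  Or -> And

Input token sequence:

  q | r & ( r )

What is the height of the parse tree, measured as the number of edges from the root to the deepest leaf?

6

[Or [Or [And [Not q]]] | [And [And [Not r]] & [Not ( [Or [And [Not r]]] )]]]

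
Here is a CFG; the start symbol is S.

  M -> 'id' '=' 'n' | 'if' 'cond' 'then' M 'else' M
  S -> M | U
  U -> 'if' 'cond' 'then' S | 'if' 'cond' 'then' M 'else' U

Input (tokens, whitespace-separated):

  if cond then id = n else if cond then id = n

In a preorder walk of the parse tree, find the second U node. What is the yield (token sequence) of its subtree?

[S [U if cond then [M id = n] else [U if cond then [S [M id = n]]]]]

if cond then id = n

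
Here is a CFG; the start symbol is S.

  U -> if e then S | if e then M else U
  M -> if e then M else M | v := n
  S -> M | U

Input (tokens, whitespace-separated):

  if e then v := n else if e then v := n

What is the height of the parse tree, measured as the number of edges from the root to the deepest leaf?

[S [U if e then [M v := n] else [U if e then [S [M v := n]]]]]

5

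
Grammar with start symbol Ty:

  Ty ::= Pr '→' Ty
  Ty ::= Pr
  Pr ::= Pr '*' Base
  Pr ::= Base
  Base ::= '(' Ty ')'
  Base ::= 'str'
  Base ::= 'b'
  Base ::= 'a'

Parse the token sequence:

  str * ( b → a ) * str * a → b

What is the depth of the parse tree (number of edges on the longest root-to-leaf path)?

[Ty [Pr [Pr [Pr [Pr [Base str]] * [Base ( [Ty [Pr [Base b]] → [Ty [Pr [Base a]]]] )]] * [Base str]] * [Base a]] → [Ty [Pr [Base b]]]]

9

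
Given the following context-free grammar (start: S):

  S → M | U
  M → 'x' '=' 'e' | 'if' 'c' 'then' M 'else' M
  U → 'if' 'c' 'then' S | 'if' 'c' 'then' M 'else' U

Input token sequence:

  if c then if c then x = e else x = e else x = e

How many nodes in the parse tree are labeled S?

1

[S [M if c then [M if c then [M x = e] else [M x = e]] else [M x = e]]]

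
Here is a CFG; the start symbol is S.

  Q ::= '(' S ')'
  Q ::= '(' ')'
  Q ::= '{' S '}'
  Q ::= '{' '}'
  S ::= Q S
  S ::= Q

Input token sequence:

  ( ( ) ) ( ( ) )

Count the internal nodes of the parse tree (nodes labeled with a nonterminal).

[S [Q ( [S [Q ( )]] )] [S [Q ( [S [Q ( )]] )]]]

8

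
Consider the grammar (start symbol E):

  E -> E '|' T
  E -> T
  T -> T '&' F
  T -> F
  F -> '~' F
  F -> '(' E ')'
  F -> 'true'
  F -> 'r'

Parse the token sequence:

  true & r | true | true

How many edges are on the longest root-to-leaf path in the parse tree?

6

[E [E [E [T [T [F true]] & [F r]]] | [T [F true]]] | [T [F true]]]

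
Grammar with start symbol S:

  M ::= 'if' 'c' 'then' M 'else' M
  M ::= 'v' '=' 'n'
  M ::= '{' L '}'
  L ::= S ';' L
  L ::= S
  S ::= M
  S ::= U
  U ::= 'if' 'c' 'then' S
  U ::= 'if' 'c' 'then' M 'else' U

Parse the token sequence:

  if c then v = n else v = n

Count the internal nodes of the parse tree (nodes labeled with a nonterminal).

[S [M if c then [M v = n] else [M v = n]]]

4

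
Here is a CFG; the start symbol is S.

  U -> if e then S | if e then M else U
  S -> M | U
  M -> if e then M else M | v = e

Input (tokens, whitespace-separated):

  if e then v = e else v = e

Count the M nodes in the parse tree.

[S [M if e then [M v = e] else [M v = e]]]

3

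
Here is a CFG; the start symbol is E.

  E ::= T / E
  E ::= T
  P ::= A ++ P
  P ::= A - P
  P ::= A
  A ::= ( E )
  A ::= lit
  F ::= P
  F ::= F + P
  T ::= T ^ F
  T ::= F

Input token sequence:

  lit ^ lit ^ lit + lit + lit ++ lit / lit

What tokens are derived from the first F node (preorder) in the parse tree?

lit

[E [T [T [T [F [P [A lit]]]] ^ [F [P [A lit]]]] ^ [F [F [F [P [A lit]]] + [P [A lit]]] + [P [A lit] ++ [P [A lit]]]]] / [E [T [F [P [A lit]]]]]]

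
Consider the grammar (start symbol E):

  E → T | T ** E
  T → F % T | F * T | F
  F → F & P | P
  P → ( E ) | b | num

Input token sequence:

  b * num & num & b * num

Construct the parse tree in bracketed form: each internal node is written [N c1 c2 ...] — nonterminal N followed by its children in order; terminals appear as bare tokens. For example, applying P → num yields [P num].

[E [T [F [P b]] * [T [F [F [F [P num]] & [P num]] & [P b]] * [T [F [P num]]]]]]

E
T
F * T
P * T
b * T
b * F * T
b * F & P * T
b * F & P & P * T
b * P & P & P * T
b * num & P & P * T
b * num & num & P * T
b * num & num & b * T
b * num & num & b * F
b * num & num & b * P
b * num & num & b * num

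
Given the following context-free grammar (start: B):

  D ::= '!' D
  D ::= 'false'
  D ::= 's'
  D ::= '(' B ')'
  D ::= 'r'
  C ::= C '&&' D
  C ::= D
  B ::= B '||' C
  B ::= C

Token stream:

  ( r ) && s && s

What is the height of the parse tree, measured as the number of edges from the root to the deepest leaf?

[B [C [C [C [D ( [B [C [D r]]] )]] && [D s]] && [D s]]]

8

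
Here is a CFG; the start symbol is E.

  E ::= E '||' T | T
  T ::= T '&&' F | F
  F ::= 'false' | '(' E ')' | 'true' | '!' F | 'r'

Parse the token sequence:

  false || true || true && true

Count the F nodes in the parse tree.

[E [E [E [T [F false]]] || [T [F true]]] || [T [T [F true]] && [F true]]]

4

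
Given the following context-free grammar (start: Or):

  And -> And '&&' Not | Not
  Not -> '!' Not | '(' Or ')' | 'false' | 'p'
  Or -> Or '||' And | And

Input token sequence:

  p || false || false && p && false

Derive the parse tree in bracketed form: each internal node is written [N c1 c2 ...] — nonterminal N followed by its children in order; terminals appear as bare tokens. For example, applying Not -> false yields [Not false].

[Or [Or [Or [And [Not p]]] || [And [Not false]]] || [And [And [And [Not false]] && [Not p]] && [Not false]]]

Or
Or || And
Or || And || And
And || And || And
Not || And || And
p || And || And
p || Not || And
p || false || And
p || false || And && Not
p || false || And && Not && Not
p || false || Not && Not && Not
p || false || false && Not && Not
p || false || false && p && Not
p || false || false && p && false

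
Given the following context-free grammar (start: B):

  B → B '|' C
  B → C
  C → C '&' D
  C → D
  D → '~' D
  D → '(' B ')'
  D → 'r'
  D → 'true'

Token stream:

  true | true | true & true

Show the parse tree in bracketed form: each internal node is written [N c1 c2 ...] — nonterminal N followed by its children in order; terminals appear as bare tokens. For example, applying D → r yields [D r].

[B [B [B [C [D true]]] | [C [D true]]] | [C [C [D true]] & [D true]]]

B
B | C
B | C | C
C | C | C
D | C | C
true | C | C
true | D | C
true | true | C
true | true | C & D
true | true | D & D
true | true | true & D
true | true | true & true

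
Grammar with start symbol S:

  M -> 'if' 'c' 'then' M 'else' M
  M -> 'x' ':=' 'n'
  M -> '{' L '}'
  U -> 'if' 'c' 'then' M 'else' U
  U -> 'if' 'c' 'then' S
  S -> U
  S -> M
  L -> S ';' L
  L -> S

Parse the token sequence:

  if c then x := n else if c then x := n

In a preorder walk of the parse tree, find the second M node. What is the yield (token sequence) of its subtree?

[S [U if c then [M x := n] else [U if c then [S [M x := n]]]]]

x := n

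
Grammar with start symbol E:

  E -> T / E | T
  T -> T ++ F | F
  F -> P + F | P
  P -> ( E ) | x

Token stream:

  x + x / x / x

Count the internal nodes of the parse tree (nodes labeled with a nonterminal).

[E [T [F [P x] + [F [P x]]]] / [E [T [F [P x]]] / [E [T [F [P x]]]]]]

14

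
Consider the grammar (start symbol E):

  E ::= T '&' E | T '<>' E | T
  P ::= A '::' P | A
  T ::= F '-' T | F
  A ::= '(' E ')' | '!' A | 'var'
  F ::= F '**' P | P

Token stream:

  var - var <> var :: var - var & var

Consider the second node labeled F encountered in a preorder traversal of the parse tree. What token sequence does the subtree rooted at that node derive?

var

[E [T [F [P [A var]]] - [T [F [P [A var]]]]] <> [E [T [F [P [A var] :: [P [A var]]]] - [T [F [P [A var]]]]] & [E [T [F [P [A var]]]]]]]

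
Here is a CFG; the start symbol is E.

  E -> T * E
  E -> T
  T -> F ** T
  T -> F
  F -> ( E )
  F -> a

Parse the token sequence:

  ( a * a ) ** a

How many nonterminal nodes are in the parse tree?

11

[E [T [F ( [E [T [F a]] * [E [T [F a]]]] )] ** [T [F a]]]]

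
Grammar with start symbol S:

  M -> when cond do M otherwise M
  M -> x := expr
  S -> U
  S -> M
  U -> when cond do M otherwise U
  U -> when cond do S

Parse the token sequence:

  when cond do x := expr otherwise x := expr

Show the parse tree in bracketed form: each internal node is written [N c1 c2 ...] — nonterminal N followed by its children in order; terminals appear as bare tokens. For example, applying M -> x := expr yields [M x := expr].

[S [M when cond do [M x := expr] otherwise [M x := expr]]]

S
M
when cond do M otherwise M
when cond do x := expr otherwise M
when cond do x := expr otherwise x := expr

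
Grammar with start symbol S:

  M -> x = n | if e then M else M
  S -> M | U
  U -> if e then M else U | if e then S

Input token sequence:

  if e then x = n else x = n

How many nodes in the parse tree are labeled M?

[S [M if e then [M x = n] else [M x = n]]]

3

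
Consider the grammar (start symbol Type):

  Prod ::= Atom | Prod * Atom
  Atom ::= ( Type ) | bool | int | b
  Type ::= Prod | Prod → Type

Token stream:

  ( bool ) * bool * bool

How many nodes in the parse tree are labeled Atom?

4

[Type [Prod [Prod [Prod [Atom ( [Type [Prod [Atom bool]]] )]] * [Atom bool]] * [Atom bool]]]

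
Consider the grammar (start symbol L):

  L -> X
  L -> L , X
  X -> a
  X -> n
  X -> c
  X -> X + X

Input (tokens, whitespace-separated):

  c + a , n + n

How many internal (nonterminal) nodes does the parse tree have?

[L [L [X [X c] + [X a]]] , [X [X n] + [X n]]]

8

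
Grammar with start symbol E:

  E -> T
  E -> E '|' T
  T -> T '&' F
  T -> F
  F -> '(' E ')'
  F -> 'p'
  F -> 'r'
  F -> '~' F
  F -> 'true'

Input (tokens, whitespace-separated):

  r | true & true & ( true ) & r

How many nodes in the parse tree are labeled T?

[E [E [T [F r]]] | [T [T [T [T [F true]] & [F true]] & [F ( [E [T [F true]]] )]] & [F r]]]

6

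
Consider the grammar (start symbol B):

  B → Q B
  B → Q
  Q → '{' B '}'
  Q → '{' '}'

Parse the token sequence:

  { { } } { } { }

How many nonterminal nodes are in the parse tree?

8

[B [Q { [B [Q { }]] }] [B [Q { }] [B [Q { }]]]]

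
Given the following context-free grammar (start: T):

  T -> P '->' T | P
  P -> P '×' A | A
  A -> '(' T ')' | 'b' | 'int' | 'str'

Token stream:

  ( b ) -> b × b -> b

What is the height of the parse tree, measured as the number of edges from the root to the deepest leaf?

6

[T [P [A ( [T [P [A b]]] )]] -> [T [P [P [A b]] × [A b]] -> [T [P [A b]]]]]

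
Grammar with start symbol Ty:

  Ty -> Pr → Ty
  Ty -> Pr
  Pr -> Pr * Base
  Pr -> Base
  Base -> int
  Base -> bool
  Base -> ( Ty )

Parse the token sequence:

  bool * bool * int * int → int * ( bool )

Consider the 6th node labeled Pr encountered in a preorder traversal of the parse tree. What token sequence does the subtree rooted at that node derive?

[Ty [Pr [Pr [Pr [Pr [Base bool]] * [Base bool]] * [Base int]] * [Base int]] → [Ty [Pr [Pr [Base int]] * [Base ( [Ty [Pr [Base bool]]] )]]]]

int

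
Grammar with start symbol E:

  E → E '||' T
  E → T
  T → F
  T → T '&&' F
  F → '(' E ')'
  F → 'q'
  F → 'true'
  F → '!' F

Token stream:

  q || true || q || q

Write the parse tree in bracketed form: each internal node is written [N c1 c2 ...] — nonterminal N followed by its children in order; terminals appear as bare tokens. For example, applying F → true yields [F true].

E
E || T
E || T || T
E || T || T || T
T || T || T || T
F || T || T || T
q || T || T || T
q || F || T || T
q || true || T || T
q || true || F || T
q || true || q || T
q || true || q || F
q || true || q || q

[E [E [E [E [T [F q]]] || [T [F true]]] || [T [F q]]] || [T [F q]]]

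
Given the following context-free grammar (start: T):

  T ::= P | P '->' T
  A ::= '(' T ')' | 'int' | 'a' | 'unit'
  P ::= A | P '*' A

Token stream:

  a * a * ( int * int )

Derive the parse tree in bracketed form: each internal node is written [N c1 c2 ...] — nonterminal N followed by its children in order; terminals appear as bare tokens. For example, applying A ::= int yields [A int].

T
P
P * A
P * A * A
A * A * A
a * A * A
a * a * A
a * a * ( T )
a * a * ( P )
a * a * ( P * A )
a * a * ( A * A )
a * a * ( int * A )
a * a * ( int * int )

[T [P [P [P [A a]] * [A a]] * [A ( [T [P [P [A int]] * [A int]]] )]]]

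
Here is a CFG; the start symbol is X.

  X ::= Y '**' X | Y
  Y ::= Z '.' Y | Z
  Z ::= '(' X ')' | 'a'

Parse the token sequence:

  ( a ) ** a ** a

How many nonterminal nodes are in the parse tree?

12

[X [Y [Z ( [X [Y [Z a]]] )]] ** [X [Y [Z a]] ** [X [Y [Z a]]]]]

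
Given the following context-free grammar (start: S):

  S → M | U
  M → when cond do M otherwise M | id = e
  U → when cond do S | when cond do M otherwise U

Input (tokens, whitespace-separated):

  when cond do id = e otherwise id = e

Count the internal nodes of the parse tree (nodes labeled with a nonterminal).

[S [M when cond do [M id = e] otherwise [M id = e]]]

4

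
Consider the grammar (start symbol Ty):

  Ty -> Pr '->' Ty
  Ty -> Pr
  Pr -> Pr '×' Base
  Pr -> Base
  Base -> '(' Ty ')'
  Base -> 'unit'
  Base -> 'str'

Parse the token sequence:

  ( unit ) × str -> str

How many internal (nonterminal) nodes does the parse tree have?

[Ty [Pr [Pr [Base ( [Ty [Pr [Base unit]]] )]] × [Base str]] -> [Ty [Pr [Base str]]]]

11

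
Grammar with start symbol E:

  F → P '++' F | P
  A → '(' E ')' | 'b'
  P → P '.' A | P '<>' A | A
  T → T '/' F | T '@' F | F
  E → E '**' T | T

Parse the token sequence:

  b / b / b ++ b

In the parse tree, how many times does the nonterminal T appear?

[E [T [T [T [F [P [A b]]]] / [F [P [A b]]]] / [F [P [A b]] ++ [F [P [A b]]]]]]

3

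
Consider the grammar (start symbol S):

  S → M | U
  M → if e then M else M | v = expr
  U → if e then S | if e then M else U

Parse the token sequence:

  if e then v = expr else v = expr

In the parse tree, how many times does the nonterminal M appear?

3

[S [M if e then [M v = expr] else [M v = expr]]]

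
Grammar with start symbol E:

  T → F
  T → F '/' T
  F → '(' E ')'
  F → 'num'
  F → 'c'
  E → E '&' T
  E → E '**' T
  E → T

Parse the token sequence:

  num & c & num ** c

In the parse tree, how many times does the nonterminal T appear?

[E [E [E [E [T [F num]]] & [T [F c]]] & [T [F num]]] ** [T [F c]]]

4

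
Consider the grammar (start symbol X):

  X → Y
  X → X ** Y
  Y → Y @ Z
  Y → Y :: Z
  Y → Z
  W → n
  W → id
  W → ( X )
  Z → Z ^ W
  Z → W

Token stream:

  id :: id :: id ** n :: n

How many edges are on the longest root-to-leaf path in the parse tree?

7

[X [X [Y [Y [Y [Z [W id]]] :: [Z [W id]]] :: [Z [W id]]]] ** [Y [Y [Z [W n]]] :: [Z [W n]]]]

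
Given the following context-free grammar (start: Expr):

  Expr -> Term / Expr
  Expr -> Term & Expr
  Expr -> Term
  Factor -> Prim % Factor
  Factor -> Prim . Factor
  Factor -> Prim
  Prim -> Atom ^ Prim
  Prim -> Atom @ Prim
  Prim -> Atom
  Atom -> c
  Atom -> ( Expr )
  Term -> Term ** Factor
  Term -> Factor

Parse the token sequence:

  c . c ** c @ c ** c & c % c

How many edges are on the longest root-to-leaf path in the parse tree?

[Expr [Term [Term [Term [Factor [Prim [Atom c]] . [Factor [Prim [Atom c]]]]] ** [Factor [Prim [Atom c] @ [Prim [Atom c]]]]] ** [Factor [Prim [Atom c]]]] & [Expr [Term [Factor [Prim [Atom c]] % [Factor [Prim [Atom c]]]]]]]

8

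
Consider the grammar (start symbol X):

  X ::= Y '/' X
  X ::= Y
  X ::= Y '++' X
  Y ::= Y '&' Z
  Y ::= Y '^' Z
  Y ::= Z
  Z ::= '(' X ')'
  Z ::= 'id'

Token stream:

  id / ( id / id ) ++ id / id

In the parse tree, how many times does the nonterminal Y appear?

[X [Y [Z id]] / [X [Y [Z ( [X [Y [Z id]] / [X [Y [Z id]]]] )]] ++ [X [Y [Z id]] / [X [Y [Z id]]]]]]

6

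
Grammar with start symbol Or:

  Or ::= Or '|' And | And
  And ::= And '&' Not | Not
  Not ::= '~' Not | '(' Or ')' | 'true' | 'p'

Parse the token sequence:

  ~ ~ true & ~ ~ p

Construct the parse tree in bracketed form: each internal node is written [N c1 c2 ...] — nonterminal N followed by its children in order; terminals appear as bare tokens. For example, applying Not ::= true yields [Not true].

[Or [And [And [Not ~ [Not ~ [Not true]]]] & [Not ~ [Not ~ [Not p]]]]]

Or
And
And & Not
Not & Not
~ Not & Not
~ ~ Not & Not
~ ~ true & Not
~ ~ true & ~ Not
~ ~ true & ~ ~ Not
~ ~ true & ~ ~ p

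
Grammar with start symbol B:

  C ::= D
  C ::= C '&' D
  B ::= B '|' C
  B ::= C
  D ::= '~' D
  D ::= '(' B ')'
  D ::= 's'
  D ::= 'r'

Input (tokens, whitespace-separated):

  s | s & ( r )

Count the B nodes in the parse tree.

3

[B [B [C [D s]]] | [C [C [D s]] & [D ( [B [C [D r]]] )]]]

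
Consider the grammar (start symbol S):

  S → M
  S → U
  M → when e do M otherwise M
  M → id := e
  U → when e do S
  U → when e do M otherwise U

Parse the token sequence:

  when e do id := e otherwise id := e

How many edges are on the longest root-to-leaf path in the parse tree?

[S [M when e do [M id := e] otherwise [M id := e]]]

3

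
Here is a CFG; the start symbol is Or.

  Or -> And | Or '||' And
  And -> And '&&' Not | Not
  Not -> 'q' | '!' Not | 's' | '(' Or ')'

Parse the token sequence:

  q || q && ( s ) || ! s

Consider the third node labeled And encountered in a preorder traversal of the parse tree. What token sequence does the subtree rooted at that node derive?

q

[Or [Or [Or [And [Not q]]] || [And [And [Not q]] && [Not ( [Or [And [Not s]]] )]]] || [And [Not ! [Not s]]]]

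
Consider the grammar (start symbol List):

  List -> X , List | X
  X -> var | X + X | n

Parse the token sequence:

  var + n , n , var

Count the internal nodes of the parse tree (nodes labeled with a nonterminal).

8

[List [X [X var] + [X n]] , [List [X n] , [List [X var]]]]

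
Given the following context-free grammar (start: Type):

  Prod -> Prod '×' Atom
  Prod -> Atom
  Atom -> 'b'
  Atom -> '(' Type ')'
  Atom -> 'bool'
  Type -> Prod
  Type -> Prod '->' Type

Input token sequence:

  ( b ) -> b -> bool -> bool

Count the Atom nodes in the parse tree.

5

[Type [Prod [Atom ( [Type [Prod [Atom b]]] )]] -> [Type [Prod [Atom b]] -> [Type [Prod [Atom bool]] -> [Type [Prod [Atom bool]]]]]]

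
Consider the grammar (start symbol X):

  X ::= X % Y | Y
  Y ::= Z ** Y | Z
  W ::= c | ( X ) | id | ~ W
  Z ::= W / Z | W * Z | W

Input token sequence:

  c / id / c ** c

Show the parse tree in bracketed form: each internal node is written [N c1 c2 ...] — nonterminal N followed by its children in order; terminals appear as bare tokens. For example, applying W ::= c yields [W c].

[X [Y [Z [W c] / [Z [W id] / [Z [W c]]]] ** [Y [Z [W c]]]]]

X
Y
Z ** Y
W / Z ** Y
c / Z ** Y
c / W / Z ** Y
c / id / Z ** Y
c / id / W ** Y
c / id / c ** Y
c / id / c ** Z
c / id / c ** W
c / id / c ** c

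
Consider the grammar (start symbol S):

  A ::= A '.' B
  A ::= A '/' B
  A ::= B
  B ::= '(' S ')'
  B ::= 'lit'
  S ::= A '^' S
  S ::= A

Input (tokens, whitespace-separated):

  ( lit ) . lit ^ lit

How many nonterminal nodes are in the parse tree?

[S [A [A [B ( [S [A [B lit]]] )]] . [B lit]] ^ [S [A [B lit]]]]

11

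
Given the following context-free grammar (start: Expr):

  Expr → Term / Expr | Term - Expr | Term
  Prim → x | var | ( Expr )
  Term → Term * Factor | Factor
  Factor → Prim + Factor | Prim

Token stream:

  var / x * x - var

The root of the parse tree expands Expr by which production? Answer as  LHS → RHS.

[Expr [Term [Factor [Prim var]]] / [Expr [Term [Term [Factor [Prim x]]] * [Factor [Prim x]]] - [Expr [Term [Factor [Prim var]]]]]]

Expr → Term / Expr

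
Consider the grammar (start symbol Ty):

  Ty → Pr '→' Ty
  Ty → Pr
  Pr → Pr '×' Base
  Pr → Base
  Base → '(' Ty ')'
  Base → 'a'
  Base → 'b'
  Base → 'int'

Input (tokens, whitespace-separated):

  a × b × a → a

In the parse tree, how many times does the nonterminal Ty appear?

[Ty [Pr [Pr [Pr [Base a]] × [Base b]] × [Base a]] → [Ty [Pr [Base a]]]]

2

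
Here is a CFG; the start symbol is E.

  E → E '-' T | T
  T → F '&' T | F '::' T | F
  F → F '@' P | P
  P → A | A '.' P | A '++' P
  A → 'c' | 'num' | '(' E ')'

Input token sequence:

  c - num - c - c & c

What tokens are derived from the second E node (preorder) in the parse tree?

[E [E [E [E [T [F [P [A c]]]]] - [T [F [P [A num]]]]] - [T [F [P [A c]]]]] - [T [F [P [A c]]] & [T [F [P [A c]]]]]]

c - num - c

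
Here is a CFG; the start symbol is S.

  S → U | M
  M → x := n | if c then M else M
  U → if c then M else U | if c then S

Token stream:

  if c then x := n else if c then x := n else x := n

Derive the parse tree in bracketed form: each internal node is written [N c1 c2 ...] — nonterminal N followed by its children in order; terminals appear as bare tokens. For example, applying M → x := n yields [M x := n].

S
M
if c then M else M
if c then x := n else M
if c then x := n else if c then M else M
if c then x := n else if c then x := n else M
if c then x := n else if c then x := n else x := n

[S [M if c then [M x := n] else [M if c then [M x := n] else [M x := n]]]]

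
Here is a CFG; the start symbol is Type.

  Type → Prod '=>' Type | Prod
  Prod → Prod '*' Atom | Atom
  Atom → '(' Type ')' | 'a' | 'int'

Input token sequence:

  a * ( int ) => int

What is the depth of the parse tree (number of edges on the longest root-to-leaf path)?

[Type [Prod [Prod [Atom a]] * [Atom ( [Type [Prod [Atom int]]] )]] => [Type [Prod [Atom int]]]]

6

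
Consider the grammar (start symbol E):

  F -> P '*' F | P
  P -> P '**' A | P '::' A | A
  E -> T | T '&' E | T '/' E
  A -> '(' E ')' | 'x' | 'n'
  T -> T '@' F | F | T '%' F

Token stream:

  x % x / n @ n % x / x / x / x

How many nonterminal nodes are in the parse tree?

[E [T [T [F [P [A x]]]] % [F [P [A x]]]] / [E [T [T [T [F [P [A n]]]] @ [F [P [A n]]]] % [F [P [A x]]]] / [E [T [F [P [A x]]]] / [E [T [F [P [A x]]]] / [E [T [F [P [A x]]]]]]]]]

37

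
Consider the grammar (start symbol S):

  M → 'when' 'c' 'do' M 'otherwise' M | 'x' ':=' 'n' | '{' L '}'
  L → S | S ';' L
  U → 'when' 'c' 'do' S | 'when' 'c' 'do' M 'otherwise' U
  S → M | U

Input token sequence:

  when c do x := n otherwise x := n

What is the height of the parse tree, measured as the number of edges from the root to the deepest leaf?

3

[S [M when c do [M x := n] otherwise [M x := n]]]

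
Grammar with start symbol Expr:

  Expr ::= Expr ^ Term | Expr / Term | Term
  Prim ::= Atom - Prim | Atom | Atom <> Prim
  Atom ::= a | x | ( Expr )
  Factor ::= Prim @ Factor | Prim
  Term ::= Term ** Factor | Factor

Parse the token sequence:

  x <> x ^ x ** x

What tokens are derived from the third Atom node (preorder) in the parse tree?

x

[Expr [Expr [Term [Factor [Prim [Atom x] <> [Prim [Atom x]]]]]] ^ [Term [Term [Factor [Prim [Atom x]]]] ** [Factor [Prim [Atom x]]]]]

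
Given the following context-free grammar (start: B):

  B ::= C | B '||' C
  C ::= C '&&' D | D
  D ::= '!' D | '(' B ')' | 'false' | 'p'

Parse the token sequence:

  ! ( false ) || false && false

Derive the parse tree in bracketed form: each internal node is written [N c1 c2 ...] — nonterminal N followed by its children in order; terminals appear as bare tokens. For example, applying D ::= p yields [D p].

[B [B [C [D ! [D ( [B [C [D false]]] )]]]] || [C [C [D false]] && [D false]]]

B
B || C
C || C
D || C
! D || C
! ( B ) || C
! ( C ) || C
! ( D ) || C
! ( false ) || C
! ( false ) || C && D
! ( false ) || D && D
! ( false ) || false && D
! ( false ) || false && false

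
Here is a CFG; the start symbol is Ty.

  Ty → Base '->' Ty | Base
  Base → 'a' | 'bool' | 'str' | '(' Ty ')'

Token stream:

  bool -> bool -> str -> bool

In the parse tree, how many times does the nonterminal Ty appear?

[Ty [Base bool] -> [Ty [Base bool] -> [Ty [Base str] -> [Ty [Base bool]]]]]

4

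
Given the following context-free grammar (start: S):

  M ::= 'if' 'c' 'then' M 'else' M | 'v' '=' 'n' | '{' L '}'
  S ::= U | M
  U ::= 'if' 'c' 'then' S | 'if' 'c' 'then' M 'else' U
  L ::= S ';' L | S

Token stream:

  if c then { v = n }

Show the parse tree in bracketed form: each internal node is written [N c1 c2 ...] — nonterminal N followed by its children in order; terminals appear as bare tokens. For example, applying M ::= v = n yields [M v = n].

[S [U if c then [S [M { [L [S [M v = n]]] }]]]]

S
U
if c then S
if c then M
if c then { L }
if c then { S }
if c then { M }
if c then { v = n }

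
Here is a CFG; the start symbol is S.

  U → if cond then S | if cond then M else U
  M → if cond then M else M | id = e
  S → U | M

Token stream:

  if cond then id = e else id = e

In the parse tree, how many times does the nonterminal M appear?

[S [M if cond then [M id = e] else [M id = e]]]

3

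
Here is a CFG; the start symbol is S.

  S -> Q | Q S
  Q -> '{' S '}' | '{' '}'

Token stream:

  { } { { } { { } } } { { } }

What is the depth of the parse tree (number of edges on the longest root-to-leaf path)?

[S [Q { }] [S [Q { [S [Q { }] [S [Q { [S [Q { }]] }]]] }] [S [Q { [S [Q { }]] }]]]]

8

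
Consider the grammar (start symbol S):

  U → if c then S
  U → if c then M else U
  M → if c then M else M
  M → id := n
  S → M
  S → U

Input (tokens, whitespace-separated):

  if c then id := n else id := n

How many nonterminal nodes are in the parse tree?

4

[S [M if c then [M id := n] else [M id := n]]]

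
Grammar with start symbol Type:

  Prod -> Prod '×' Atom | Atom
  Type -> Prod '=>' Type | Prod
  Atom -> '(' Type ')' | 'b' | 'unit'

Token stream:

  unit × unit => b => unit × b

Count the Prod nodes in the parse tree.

5

[Type [Prod [Prod [Atom unit]] × [Atom unit]] => [Type [Prod [Atom b]] => [Type [Prod [Prod [Atom unit]] × [Atom b]]]]]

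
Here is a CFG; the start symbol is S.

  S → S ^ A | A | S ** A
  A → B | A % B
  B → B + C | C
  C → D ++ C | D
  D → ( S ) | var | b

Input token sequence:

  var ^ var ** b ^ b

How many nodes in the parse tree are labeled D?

[S [S [S [S [A [B [C [D var]]]]] ^ [A [B [C [D var]]]]] ** [A [B [C [D b]]]]] ^ [A [B [C [D b]]]]]

4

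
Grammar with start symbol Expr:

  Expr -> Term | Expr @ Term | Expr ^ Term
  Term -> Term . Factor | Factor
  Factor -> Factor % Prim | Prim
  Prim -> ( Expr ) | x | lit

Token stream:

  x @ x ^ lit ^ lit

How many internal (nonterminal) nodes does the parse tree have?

16

[Expr [Expr [Expr [Expr [Term [Factor [Prim x]]]] @ [Term [Factor [Prim x]]]] ^ [Term [Factor [Prim lit]]]] ^ [Term [Factor [Prim lit]]]]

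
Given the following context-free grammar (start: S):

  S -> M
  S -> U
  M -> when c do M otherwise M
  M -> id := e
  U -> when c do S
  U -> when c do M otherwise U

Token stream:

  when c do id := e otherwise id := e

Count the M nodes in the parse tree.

3

[S [M when c do [M id := e] otherwise [M id := e]]]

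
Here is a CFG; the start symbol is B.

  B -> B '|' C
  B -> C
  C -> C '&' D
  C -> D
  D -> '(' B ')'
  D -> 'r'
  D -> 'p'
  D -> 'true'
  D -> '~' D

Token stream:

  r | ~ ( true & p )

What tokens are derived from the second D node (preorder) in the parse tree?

[B [B [C [D r]]] | [C [D ~ [D ( [B [C [C [D true]] & [D p]]] )]]]]

~ ( true & p )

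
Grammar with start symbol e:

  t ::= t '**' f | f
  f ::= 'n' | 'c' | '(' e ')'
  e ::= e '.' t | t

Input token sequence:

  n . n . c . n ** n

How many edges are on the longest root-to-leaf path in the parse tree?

[e [e [e [e [t [f n]]] . [t [f n]]] . [t [f c]]] . [t [t [f n]] ** [f n]]]

6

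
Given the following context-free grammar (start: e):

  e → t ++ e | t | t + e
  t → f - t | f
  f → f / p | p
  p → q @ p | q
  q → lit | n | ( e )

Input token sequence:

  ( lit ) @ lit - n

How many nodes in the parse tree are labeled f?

[e [t [f [p [q ( [e [t [f [p [q lit]]]]] )] @ [p [q lit]]]] - [t [f [p [q n]]]]]]

3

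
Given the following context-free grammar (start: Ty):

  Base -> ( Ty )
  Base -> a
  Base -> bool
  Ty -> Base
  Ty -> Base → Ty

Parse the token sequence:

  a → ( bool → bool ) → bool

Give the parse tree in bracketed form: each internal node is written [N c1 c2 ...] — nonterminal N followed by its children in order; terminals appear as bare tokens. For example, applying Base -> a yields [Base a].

[Ty [Base a] → [Ty [Base ( [Ty [Base bool] → [Ty [Base bool]]] )] → [Ty [Base bool]]]]

Ty
Base → Ty
a → Ty
a → Base → Ty
a → ( Ty ) → Ty
a → ( Base → Ty ) → Ty
a → ( bool → Ty ) → Ty
a → ( bool → Base ) → Ty
a → ( bool → bool ) → Ty
a → ( bool → bool ) → Base
a → ( bool → bool ) → bool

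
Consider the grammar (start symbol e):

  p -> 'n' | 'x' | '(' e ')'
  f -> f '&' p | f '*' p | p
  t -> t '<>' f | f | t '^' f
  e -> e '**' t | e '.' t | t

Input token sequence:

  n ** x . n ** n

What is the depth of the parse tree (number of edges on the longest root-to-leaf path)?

[e [e [e [e [t [f [p n]]]] ** [t [f [p x]]]] . [t [f [p n]]]] ** [t [f [p n]]]]

7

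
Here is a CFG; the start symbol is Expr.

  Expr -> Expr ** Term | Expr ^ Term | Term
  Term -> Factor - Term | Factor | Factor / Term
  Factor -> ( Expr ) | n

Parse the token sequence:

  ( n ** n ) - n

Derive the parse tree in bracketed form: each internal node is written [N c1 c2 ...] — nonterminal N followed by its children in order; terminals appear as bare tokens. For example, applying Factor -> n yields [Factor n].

[Expr [Term [Factor ( [Expr [Expr [Term [Factor n]]] ** [Term [Factor n]]] )] - [Term [Factor n]]]]

Expr
Term
Factor - Term
( Expr ) - Term
( Expr ** Term ) - Term
( Term ** Term ) - Term
( Factor ** Term ) - Term
( n ** Term ) - Term
( n ** Factor ) - Term
( n ** n ) - Term
( n ** n ) - Factor
( n ** n ) - n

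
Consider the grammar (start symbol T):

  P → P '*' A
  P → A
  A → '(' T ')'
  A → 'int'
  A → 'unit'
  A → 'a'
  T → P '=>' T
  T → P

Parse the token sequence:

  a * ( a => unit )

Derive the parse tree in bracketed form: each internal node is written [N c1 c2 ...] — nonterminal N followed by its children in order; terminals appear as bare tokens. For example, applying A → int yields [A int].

T
P
P * A
A * A
a * A
a * ( T )
a * ( P => T )
a * ( A => T )
a * ( a => T )
a * ( a => P )
a * ( a => A )
a * ( a => unit )

[T [P [P [A a]] * [A ( [T [P [A a]] => [T [P [A unit]]]] )]]]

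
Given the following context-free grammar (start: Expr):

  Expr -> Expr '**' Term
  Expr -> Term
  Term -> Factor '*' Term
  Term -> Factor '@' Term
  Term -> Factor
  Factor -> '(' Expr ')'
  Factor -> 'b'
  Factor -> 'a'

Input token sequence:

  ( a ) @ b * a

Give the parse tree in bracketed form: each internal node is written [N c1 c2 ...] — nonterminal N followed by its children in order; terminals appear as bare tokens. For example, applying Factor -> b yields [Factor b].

Expr
Term
Factor @ Term
( Expr ) @ Term
( Term ) @ Term
( Factor ) @ Term
( a ) @ Term
( a ) @ Factor * Term
( a ) @ b * Term
( a ) @ b * Factor
( a ) @ b * a

[Expr [Term [Factor ( [Expr [Term [Factor a]]] )] @ [Term [Factor b] * [Term [Factor a]]]]]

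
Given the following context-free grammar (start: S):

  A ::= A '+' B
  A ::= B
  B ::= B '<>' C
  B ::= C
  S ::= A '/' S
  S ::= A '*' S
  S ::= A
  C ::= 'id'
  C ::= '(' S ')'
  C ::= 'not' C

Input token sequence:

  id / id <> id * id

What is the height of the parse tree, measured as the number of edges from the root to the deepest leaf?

6

[S [A [B [C id]]] / [S [A [B [B [C id]] <> [C id]]] * [S [A [B [C id]]]]]]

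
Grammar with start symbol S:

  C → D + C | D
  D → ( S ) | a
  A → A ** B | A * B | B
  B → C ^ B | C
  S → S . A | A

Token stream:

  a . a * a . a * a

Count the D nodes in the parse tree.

[S [S [S [A [B [C [D a]]]]] . [A [A [B [C [D a]]]] * [B [C [D a]]]]] . [A [A [B [C [D a]]]] * [B [C [D a]]]]]

5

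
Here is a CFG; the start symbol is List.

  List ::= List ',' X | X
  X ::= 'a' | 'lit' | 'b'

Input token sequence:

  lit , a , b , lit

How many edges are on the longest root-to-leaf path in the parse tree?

5

[List [List [List [List [X lit]] , [X a]] , [X b]] , [X lit]]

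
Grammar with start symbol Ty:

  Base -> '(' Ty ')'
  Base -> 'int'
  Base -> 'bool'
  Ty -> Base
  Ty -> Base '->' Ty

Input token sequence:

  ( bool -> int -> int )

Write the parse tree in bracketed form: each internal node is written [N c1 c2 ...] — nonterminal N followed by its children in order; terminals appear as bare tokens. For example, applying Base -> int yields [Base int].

[Ty [Base ( [Ty [Base bool] -> [Ty [Base int] -> [Ty [Base int]]]] )]]

Ty
Base
( Ty )
( Base -> Ty )
( bool -> Ty )
( bool -> Base -> Ty )
( bool -> int -> Ty )
( bool -> int -> Base )
( bool -> int -> int )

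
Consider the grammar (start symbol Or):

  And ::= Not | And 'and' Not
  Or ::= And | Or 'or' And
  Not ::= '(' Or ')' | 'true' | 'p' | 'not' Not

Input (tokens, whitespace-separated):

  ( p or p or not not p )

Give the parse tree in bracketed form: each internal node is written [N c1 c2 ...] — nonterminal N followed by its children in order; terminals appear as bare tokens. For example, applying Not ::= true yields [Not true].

[Or [And [Not ( [Or [Or [Or [And [Not p]]] or [And [Not p]]] or [And [Not not [Not not [Not p]]]]] )]]]

Or
And
Not
( Or )
( Or or And )
( Or or And or And )
( And or And or And )
( Not or And or And )
( p or And or And )
( p or Not or And )
( p or p or And )
( p or p or Not )
( p or p or not Not )
( p or p or not not Not )
( p or p or not not p )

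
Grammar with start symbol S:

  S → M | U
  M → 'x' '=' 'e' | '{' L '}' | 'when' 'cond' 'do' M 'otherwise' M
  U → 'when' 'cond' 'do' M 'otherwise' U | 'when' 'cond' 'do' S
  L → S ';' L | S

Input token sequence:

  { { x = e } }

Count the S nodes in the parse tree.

3

[S [M { [L [S [M { [L [S [M x = e]]] }]]] }]]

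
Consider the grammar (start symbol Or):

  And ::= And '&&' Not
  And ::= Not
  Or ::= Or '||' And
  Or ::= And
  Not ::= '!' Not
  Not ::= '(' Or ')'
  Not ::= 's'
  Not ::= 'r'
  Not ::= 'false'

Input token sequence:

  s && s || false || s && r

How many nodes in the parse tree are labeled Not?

5

[Or [Or [Or [And [And [Not s]] && [Not s]]] || [And [Not false]]] || [And [And [Not s]] && [Not r]]]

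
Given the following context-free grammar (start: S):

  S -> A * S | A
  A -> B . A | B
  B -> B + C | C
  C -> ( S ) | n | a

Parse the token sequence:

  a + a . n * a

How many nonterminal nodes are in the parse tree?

[S [A [B [B [C a]] + [C a]] . [A [B [C n]]]] * [S [A [B [C a]]]]]

13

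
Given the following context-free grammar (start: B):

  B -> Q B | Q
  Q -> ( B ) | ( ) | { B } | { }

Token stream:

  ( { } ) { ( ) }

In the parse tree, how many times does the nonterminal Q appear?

[B [Q ( [B [Q { }]] )] [B [Q { [B [Q ( )]] }]]]

4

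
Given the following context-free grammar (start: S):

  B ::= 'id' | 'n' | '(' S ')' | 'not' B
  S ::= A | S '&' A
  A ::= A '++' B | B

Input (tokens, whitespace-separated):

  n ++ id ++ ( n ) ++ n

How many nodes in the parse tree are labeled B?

5

[S [A [A [A [A [B n]] ++ [B id]] ++ [B ( [S [A [B n]]] )]] ++ [B n]]]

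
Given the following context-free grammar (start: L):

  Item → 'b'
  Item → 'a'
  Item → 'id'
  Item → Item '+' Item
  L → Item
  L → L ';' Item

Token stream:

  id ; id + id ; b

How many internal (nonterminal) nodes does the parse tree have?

8

[L [L [L [Item id]] ; [Item [Item id] + [Item id]]] ; [Item b]]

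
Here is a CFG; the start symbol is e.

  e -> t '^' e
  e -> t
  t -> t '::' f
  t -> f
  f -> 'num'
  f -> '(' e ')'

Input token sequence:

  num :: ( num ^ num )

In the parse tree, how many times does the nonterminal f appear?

4

[e [t [t [f num]] :: [f ( [e [t [f num]] ^ [e [t [f num]]]] )]]]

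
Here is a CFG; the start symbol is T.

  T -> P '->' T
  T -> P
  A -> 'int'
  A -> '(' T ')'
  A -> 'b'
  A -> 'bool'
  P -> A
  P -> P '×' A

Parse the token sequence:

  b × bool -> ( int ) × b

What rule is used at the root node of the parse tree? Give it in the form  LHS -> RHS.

[T [P [P [A b]] × [A bool]] -> [T [P [P [A ( [T [P [A int]]] )]] × [A b]]]]

T -> P '->' T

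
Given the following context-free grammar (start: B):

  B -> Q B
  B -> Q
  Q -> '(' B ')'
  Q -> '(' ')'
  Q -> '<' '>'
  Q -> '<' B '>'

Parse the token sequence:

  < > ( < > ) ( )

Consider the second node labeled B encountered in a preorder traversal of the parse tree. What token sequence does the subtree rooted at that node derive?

[B [Q < >] [B [Q ( [B [Q < >]] )] [B [Q ( )]]]]

( < > ) ( )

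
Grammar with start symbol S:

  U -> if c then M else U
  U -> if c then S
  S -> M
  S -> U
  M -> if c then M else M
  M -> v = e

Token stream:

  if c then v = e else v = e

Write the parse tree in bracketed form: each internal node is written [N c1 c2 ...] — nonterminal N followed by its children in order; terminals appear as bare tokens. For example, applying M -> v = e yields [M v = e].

[S [M if c then [M v = e] else [M v = e]]]

S
M
if c then M else M
if c then v = e else M
if c then v = e else v = e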